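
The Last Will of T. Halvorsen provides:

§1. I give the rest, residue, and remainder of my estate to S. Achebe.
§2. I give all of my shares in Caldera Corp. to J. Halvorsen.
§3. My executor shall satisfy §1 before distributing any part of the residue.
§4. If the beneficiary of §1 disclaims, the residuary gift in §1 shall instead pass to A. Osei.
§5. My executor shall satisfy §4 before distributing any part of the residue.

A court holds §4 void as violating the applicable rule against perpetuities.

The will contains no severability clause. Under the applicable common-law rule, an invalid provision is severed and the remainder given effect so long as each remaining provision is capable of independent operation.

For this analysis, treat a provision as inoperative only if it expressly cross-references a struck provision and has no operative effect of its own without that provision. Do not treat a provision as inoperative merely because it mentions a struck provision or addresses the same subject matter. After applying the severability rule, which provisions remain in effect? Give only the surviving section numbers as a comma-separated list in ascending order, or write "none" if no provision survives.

1, 2, 3

§4 is struck. §5 has no operative effect of its own apart from §4 and is therefore inoperative. Under the stated default rule, only provisions that cannot operate independently fall away; the rest are enforced. The provisions still in force are §1, §2, and §3.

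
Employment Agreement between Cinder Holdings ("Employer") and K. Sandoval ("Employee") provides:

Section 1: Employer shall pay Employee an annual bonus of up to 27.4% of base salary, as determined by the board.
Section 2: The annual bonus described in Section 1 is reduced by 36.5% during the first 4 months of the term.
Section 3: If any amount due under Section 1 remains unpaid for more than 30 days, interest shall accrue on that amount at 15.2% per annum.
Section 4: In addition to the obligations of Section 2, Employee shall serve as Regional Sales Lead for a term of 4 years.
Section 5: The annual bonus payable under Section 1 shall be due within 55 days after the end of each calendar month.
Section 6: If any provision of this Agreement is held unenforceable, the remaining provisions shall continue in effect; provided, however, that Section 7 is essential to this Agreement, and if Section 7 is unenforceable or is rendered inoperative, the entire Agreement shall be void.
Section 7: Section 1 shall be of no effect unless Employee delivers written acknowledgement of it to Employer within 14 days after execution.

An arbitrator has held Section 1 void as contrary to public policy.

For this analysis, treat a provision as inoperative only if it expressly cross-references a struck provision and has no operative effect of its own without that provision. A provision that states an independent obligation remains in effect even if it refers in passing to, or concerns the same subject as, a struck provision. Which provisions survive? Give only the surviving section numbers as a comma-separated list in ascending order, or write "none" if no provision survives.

Section 1 is struck. Section 2 does nothing except set the introductory reduction to the annual bonus by reference to Section 1; with Section 1 gone it has no independent effect and is inoperative. The whole of Section 3 is the default interest on the annual bonus, defined by reference to Section 1, so Section 3 cannot stand once Section 1 is removed. Section 5 does nothing except set the payment deadline for the annual bonus by reference to Section 1; with Section 1 gone it has no independent effect and is inoperative. The only function of Section 7 is the acknowledgement condition for Section 1, so it cannot stand once Section 1 is removed. Section 6 makes Section 7 an essential term, and Section 7 has been rendered inoperative by the cascade; under Section 6, the entire Agreement is therefore void. No provision of the Agreement survives.

none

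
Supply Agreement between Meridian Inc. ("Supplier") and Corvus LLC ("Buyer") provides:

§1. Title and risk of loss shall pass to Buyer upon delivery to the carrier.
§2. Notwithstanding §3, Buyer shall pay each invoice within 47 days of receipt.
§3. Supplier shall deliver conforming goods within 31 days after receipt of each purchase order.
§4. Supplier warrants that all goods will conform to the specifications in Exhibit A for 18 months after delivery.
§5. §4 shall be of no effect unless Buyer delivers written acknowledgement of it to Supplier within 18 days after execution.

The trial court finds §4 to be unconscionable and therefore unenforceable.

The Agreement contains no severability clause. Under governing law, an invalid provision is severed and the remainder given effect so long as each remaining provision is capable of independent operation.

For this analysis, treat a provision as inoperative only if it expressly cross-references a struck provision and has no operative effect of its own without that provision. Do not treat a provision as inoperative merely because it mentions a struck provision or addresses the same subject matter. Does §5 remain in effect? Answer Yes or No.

No

§4 is struck. §5 merely fixes the acknowledgement condition for §4; with §4 gone it has nothing to operate on and falls away. Under the stated default rule, only provisions that cannot operate independently fall away; the rest are enforced. §1, §2, and §3 remain in effect. §5 is among the inoperative provisions, so the answer is no.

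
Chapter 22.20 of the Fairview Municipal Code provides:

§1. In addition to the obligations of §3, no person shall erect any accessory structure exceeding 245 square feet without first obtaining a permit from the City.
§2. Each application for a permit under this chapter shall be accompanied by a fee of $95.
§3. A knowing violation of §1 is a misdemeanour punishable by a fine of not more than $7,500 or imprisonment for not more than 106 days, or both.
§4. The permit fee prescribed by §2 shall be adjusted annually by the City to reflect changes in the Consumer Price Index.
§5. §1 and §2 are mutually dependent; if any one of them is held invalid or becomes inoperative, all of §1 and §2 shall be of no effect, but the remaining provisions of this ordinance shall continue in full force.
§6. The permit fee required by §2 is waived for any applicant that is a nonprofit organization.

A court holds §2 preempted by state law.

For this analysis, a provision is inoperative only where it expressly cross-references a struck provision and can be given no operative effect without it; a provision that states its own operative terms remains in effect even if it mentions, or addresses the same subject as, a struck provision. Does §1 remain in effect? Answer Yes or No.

No

§2 is struck. §4 operates only by reference to §2, so it falls with §2. §6 has no operative effect of its own apart from §2 and is therefore inoperative. §5 declares §1 and §2 mutually dependent; since one of them has fallen, all of them are of no effect. That brings down §1 as well. §3 in turn depends solely on a provision now struck and likewise falls. The remainder continues in force under §5. Only §5 remains in effect. §1 is among the inoperative provisions, so the answer is no.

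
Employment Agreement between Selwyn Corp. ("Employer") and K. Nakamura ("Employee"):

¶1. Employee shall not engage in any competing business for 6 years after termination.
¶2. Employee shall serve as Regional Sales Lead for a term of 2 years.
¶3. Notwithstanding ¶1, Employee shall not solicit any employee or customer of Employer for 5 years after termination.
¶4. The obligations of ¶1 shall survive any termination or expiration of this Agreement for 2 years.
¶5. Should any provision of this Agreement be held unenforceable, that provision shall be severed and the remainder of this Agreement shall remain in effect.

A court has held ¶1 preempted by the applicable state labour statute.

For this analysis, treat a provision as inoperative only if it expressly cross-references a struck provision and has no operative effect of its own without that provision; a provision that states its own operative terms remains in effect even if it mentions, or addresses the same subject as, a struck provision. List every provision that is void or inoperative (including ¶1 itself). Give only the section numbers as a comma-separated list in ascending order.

¶1 is struck. ¶4 merely fixes the survival period for ¶1; with ¶1 gone it has nothing to operate on and falls away. Although ¶3 refers to ¶1, its operative terms do not depend on ¶1, so it remains in effect. Under the severability clause in ¶5, the remaining provisions continue in force. The provisions still in force are ¶2, ¶3, and ¶5.

1, 4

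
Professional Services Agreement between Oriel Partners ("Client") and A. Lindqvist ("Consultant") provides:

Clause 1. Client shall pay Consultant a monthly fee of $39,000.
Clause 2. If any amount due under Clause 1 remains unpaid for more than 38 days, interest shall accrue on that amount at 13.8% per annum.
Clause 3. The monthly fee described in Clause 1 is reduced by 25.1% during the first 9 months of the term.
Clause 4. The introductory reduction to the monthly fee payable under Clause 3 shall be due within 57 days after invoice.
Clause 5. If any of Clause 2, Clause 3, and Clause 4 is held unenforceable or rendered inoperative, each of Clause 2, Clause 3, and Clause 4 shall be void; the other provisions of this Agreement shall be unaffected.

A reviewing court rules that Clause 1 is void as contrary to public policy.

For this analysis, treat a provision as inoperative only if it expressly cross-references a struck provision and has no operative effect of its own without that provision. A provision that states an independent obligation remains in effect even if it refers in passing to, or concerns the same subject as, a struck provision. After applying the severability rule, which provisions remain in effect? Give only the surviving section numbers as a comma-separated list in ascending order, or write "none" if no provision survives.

5

Clause 1 is struck. The whole of Clause 2 is the default interest on the monthly fee, defined by reference to Clause 1, so Clause 2 cannot stand once Clause 1 is removed. Clause 3 does nothing except set the introductory reduction to the monthly fee by reference to Clause 1; with Clause 1 gone it has no independent effect and is inoperative. Clause 4 has no operative effect of its own apart from Clause 3 and is therefore inoperative. Clause 5 declares Clause 2, Clause 3, and Clause 4 mutually dependent; since one of them has fallen, all of them are of no effect. The remainder continues in force under Clause 5. Only Clause 5 remains in effect.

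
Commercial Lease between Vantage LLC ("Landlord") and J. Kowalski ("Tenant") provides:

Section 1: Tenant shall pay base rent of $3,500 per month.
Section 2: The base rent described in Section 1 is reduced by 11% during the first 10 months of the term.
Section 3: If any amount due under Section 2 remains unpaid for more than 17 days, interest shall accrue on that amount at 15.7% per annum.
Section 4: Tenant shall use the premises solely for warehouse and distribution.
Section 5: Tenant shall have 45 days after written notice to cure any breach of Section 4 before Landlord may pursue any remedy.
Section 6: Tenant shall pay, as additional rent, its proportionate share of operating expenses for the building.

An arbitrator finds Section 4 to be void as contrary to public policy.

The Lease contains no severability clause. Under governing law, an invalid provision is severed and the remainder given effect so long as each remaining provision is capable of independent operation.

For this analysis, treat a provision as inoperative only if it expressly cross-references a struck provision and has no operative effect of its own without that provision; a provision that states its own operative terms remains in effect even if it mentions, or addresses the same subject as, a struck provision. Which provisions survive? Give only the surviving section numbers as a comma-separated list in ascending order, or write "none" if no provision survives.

1, 2, 3, 6

Section 4 is struck. Section 5 has no operative effect of its own apart from Section 4 and is therefore inoperative. Under the stated default rule, only provisions that cannot operate independently fall away; the rest are enforced. Section 1, Section 2, Section 3, and Section 6 remain in effect.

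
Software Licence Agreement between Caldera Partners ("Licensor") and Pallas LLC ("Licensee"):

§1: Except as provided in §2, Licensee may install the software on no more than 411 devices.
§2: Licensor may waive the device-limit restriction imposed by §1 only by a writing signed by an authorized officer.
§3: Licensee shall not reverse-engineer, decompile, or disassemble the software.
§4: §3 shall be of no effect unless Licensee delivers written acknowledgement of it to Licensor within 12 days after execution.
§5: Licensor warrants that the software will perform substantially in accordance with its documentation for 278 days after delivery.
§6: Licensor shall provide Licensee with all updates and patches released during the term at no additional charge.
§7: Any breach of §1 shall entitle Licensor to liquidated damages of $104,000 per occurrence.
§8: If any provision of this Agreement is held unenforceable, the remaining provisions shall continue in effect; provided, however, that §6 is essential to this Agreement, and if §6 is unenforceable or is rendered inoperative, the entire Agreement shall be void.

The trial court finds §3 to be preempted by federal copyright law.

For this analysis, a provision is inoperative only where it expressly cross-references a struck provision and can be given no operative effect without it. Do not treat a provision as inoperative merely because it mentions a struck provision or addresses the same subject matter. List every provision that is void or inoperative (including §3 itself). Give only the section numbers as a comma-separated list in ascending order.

3, 4

§3 is struck. §4 has no operative effect of its own apart from §3 and is therefore inoperative. §8 makes §6 an essential term, but §6 is unaffected, so the severability proviso in §8 preserves the remaining provisions. That leaves §1, §2, §5, §6, §7, and §8 in effect.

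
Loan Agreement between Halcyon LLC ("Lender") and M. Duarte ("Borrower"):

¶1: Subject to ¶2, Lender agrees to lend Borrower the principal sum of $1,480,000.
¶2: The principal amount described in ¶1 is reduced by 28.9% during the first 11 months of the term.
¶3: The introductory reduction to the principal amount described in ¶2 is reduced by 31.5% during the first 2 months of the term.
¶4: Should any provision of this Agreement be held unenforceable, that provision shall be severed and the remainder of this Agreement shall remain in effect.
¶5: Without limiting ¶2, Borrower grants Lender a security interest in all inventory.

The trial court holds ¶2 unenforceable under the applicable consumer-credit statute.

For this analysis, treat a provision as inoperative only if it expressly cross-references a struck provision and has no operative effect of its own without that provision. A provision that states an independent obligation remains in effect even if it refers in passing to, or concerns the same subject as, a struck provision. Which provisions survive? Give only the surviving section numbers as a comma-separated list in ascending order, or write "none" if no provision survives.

¶2 is struck. ¶3 does nothing except set the introductory reduction to the introductory reduction to the principal amount by reference to ¶2; with ¶2 gone it has no independent effect and is inoperative. ¶1 mentions ¶2 but its own obligation stands independently of ¶2, so ¶1 is not affected. Although ¶5 refers to ¶2, its operative terms do not depend on ¶2, so it remains in effect. ¶4 is a severability clause and preserves every provision that can still be given independent effect. The provisions still in force are ¶1, ¶4, and ¶5.

1, 4, 5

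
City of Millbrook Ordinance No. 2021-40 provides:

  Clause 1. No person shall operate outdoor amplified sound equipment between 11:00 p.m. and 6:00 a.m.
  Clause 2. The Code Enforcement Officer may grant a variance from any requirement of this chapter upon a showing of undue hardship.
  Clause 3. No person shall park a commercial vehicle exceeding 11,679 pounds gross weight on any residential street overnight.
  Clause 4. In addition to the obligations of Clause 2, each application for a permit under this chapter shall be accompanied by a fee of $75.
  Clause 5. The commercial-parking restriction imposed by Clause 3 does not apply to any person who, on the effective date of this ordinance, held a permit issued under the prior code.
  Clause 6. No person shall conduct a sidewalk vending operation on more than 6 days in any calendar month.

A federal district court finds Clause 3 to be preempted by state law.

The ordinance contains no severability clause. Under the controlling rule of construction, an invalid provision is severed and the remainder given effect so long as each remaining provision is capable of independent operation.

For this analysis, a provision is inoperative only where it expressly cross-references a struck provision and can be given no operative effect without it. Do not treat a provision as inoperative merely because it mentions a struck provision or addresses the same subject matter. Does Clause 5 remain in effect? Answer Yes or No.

Clause 3 is struck. Clause 5 merely fixes the grandfather exemption from Clause 3; with Clause 3 gone it has nothing to operate on and falls away. Under the stated default rule, only provisions that cannot operate independently fall away; the rest are enforced. Clause 1, Clause 2, Clause 4, and Clause 6 remain in effect. Clause 5 is among the inoperative provisions, so the answer is no.

No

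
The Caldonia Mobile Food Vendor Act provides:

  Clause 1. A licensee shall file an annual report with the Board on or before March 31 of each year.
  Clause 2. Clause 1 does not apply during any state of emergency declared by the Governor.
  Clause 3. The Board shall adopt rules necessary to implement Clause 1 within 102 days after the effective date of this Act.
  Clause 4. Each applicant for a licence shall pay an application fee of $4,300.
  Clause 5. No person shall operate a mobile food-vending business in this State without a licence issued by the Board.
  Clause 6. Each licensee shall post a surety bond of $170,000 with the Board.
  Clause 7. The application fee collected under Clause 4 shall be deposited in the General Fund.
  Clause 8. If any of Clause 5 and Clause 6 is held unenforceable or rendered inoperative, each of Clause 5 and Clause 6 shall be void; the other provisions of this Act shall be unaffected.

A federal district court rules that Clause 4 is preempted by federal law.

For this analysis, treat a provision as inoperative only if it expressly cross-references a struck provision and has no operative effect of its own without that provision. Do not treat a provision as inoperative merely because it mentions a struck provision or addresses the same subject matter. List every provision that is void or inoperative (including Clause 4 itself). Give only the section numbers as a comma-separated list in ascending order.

Clause 4 is struck. Clause 7 operates only by reference to Clause 4, so it falls with Clause 4. Clause 8 ties Clause 5 and Clause 6 together, but none of those is affected here; the remaining provisions continue in force under Clause 8. That leaves Clause 1, Clause 2, Clause 3, Clause 5, Clause 6, and Clause 8 in effect.

4, 7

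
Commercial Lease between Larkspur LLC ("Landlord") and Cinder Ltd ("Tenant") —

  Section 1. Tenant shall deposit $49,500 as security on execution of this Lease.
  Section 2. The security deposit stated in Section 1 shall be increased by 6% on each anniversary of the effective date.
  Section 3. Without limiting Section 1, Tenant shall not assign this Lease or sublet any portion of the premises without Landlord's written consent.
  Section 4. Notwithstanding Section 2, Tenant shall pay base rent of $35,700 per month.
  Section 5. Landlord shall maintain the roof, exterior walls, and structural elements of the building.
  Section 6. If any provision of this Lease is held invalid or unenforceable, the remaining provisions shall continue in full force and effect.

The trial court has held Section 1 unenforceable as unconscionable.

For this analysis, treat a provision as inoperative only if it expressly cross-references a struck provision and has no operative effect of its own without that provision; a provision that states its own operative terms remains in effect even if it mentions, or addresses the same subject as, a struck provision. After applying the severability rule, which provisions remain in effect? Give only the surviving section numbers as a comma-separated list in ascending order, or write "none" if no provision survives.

Section 1 is struck. Section 2 has no operative effect of its own apart from Section 1 and is therefore inoperative. Section 4 mentions Section 2 but its own obligation stands independently of Section 2, so Section 4 is not affected. Section 3 mentions Section 1 but its own obligation stands independently of Section 1, so Section 3 is not affected. Section 6 is a severability clause and preserves every provision that can still be given independent effect. The provisions still in force are Section 3, Section 4, Section 5, and Section 6.

3, 4, 5, 6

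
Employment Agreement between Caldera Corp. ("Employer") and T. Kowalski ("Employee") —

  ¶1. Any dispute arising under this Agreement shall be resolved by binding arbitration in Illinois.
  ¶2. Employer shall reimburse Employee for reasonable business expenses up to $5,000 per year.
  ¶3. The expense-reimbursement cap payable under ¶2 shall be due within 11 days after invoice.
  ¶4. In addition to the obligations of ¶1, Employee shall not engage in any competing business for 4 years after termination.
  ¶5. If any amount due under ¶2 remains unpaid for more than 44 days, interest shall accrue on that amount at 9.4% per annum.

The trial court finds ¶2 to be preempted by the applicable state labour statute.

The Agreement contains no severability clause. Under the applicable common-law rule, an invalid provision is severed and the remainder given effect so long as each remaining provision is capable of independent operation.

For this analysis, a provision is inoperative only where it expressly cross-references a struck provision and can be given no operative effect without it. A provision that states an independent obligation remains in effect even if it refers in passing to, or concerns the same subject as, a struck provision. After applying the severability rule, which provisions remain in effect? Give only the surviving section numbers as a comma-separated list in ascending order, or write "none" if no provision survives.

¶2 is struck. ¶3 operates only by reference to ¶2, so it falls with ¶2. The whole of ¶5 is the default interest on the expense-reimbursement cap, defined by reference to ¶2, so ¶5 cannot stand once ¶2 is removed. With no severability clause, the stated default rule severs what cannot stand and enforces each remaining provision that can operate on its own. The provisions still in force are ¶1 and ¶4.

1, 4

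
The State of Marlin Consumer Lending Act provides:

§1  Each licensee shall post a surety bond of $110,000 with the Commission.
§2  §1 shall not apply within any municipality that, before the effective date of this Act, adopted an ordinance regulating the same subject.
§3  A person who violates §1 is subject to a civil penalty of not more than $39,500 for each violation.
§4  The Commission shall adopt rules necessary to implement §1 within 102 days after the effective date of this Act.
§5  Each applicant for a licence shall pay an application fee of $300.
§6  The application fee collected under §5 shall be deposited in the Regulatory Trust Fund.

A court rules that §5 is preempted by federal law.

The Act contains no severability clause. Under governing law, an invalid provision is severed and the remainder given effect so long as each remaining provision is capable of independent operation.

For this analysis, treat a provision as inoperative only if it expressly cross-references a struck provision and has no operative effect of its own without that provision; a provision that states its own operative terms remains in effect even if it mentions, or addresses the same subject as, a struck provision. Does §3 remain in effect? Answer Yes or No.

§5 is struck. The whole of §6 is the disposition of the application fee, defined by reference to §5, so §6 cannot stand once §5 is removed. Under the stated default rule, only provisions that cannot operate independently fall away; the rest are enforced. §1, §2, §3, and §4 remain in effect. §3 is among the surviving provisions, so the answer is yes.

Yes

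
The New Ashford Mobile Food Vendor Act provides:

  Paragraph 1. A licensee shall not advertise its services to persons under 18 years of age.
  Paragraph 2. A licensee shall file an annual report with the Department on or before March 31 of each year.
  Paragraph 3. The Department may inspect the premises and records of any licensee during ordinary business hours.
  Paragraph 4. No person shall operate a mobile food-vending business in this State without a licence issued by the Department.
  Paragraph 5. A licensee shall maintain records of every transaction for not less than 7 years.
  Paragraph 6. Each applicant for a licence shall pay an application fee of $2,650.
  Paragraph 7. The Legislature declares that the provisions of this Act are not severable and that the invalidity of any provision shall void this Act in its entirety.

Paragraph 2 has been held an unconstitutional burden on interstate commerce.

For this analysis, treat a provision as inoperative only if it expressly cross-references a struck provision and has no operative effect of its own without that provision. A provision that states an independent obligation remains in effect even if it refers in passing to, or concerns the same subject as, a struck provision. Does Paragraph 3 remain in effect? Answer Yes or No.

Paragraph 2 is struck. No other provision's operative terms depend on Paragraph 2. Paragraph 7 provides that the Act is not severable, so the invalidity of any one provision voids the entire Act. No provision of the Act survives. Paragraph 3 is among the inoperative provisions, so the answer is no.

No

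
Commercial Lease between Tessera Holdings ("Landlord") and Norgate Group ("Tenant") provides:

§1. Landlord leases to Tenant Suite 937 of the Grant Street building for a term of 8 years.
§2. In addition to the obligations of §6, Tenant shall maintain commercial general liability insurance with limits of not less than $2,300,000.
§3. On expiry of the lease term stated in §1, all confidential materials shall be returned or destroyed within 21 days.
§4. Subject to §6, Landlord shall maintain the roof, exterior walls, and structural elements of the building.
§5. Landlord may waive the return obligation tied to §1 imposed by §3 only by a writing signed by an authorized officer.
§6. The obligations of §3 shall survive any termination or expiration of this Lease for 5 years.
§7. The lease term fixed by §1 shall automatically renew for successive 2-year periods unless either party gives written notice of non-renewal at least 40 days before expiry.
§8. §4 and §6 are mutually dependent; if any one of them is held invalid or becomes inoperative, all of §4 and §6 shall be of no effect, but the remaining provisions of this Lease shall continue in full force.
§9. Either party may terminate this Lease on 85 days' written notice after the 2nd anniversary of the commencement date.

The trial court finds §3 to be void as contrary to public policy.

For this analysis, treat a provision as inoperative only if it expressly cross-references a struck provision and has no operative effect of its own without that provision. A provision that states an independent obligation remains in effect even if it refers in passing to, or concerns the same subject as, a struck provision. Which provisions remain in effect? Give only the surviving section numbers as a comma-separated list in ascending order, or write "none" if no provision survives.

§3 is struck. The only function of §5 is the waiver condition for §3, so it cannot stand once §3 is removed. §6 operates only by reference to §3, so it falls with §3. §2 mentions §6 but its own obligation stands independently of §6, so §2 is not affected. §8 declares §4 and §6 mutually dependent; since one of them has fallen, all of them are of no effect. That brings down §4 as well. The remainder continues in force under §8. That leaves §1, §2, §7, §8, and §9 in effect.

1, 2, 7, 8, 9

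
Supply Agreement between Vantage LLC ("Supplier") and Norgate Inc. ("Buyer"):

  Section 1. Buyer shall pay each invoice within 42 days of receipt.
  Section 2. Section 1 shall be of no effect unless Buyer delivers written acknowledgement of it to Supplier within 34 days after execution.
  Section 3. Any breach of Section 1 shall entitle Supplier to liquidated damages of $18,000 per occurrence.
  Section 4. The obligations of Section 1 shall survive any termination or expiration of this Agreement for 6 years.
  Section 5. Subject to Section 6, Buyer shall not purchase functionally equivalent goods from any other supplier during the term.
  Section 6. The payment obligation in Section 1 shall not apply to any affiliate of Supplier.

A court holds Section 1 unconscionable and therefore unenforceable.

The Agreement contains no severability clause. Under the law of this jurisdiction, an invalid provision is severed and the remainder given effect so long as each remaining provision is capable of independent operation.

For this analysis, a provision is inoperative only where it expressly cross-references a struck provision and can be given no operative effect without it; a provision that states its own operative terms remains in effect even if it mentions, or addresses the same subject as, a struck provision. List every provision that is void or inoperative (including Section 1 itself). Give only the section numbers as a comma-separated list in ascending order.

1, 2, 3, 4, 6

Section 1 is struck. Section 2 has no operative effect of its own apart from Section 1 and is therefore inoperative. Section 3 has no operative effect of its own apart from Section 1 and is therefore inoperative. The only function of Section 4 is the survival period for Section 1, so it cannot stand once Section 1 is removed. Section 6 has no operative effect of its own apart from Section 1 and is therefore inoperative. Section 5 mentions Section 6 but its own obligation stands independently of Section 6, so Section 5 is not affected. Under the stated default rule, only provisions that cannot operate independently fall away; the rest are enforced. Only Section 5 remains in effect.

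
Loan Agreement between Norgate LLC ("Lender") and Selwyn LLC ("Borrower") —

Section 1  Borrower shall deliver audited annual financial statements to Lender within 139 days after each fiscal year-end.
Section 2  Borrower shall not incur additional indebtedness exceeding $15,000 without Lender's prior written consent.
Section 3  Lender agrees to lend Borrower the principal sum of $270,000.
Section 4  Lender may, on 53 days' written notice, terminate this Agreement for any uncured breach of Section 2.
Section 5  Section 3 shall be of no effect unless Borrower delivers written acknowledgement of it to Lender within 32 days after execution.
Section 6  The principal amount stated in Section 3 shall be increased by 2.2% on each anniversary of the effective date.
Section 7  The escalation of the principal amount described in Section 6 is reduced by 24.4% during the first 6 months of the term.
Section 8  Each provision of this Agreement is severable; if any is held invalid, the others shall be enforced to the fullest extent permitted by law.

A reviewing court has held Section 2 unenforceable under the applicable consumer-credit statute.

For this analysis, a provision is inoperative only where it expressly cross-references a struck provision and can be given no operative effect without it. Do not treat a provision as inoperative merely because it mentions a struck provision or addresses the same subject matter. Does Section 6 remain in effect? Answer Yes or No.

Section 2 is struck. Section 4 has no operative effect of its own apart from Section 2 and is therefore inoperative. Section 8 is a severability clause and preserves every provision that can still be given independent effect. The provisions still in force are Section 1, Section 3, Section 5, Section 6, Section 7, and Section 8. Section 6 is among the surviving provisions, so the answer is yes.

Yes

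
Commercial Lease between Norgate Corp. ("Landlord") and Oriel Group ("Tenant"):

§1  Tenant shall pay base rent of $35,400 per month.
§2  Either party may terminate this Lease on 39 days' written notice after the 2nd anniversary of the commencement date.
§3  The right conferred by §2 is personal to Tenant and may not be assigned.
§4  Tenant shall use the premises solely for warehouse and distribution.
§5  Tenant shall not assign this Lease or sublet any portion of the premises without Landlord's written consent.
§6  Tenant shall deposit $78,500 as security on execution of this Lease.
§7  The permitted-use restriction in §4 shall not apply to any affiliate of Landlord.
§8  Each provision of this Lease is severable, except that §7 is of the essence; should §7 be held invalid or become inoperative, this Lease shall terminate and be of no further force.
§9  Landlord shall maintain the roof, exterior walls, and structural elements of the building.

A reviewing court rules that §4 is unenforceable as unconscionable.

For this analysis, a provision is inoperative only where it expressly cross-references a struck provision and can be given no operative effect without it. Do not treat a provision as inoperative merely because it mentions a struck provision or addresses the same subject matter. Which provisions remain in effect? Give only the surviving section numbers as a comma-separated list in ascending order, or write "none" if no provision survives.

none

§4 is struck. The whole of §7 is the carve-out from the permitted-use restriction, defined by reference to §4, so §7 cannot stand once §4 is removed. §8 makes §7 an essential term, and §7 has been rendered inoperative by the cascade; under §8, the entire Lease is therefore void. No provision of the Lease survives.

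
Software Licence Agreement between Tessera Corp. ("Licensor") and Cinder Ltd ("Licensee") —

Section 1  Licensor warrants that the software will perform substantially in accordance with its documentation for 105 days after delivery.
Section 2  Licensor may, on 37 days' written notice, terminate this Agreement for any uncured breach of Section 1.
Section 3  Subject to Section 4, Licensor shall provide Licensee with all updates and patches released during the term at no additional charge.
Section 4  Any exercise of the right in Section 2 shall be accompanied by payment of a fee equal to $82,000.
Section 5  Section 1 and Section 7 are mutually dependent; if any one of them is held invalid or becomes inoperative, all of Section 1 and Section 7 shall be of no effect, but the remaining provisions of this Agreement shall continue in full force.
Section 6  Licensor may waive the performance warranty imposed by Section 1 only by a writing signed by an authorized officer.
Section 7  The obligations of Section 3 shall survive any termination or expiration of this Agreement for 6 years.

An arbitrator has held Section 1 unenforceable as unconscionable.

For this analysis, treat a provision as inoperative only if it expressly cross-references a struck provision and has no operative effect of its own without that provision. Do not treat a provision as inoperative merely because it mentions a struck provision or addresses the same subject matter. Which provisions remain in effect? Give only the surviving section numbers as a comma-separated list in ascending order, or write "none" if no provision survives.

Section 1 is struck. Section 2 operates only by reference to Section 1, so it falls with Section 1. The only function of Section 6 is the waiver condition for Section 1, so it cannot stand once Section 1 is removed. Section 4 merely fixes the exercise fee for Section 2; with Section 2 gone it has nothing to operate on and falls away. Section 3 mentions Section 4 but its own obligation stands independently of Section 4, so Section 3 is not affected. Section 5 declares Section 1 and Section 7 mutually dependent; since one of them has fallen, all of them are of no effect. That brings down Section 7 as well. The remainder continues in force under Section 5. The provisions still in force are Section 3 and Section 5.

3, 5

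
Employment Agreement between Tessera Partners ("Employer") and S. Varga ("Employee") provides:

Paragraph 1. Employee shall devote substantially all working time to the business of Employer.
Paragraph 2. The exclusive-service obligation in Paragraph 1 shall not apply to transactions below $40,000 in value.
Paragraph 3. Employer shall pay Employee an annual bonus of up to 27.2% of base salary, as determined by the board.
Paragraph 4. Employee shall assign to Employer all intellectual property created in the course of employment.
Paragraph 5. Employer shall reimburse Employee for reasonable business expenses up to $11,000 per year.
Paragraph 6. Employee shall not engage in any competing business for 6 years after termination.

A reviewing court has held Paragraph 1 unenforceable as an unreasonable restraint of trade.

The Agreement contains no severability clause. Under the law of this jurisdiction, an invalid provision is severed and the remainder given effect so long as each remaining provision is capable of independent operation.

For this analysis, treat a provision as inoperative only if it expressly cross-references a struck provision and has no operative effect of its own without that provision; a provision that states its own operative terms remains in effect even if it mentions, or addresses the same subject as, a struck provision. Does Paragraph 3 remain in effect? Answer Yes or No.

Paragraph 1 is struck. The whole of Paragraph 2 is the carve-out from the exclusive-service obligation, defined by reference to Paragraph 1, so Paragraph 2 cannot stand once Paragraph 1 is removed. With no severability clause, the stated default rule severs what cannot stand and enforces each remaining provision that can operate on its own. That leaves Paragraph 3, Paragraph 4, Paragraph 5, and Paragraph 6 in effect. Paragraph 3 is among the surviving provisions, so the answer is yes.

Yes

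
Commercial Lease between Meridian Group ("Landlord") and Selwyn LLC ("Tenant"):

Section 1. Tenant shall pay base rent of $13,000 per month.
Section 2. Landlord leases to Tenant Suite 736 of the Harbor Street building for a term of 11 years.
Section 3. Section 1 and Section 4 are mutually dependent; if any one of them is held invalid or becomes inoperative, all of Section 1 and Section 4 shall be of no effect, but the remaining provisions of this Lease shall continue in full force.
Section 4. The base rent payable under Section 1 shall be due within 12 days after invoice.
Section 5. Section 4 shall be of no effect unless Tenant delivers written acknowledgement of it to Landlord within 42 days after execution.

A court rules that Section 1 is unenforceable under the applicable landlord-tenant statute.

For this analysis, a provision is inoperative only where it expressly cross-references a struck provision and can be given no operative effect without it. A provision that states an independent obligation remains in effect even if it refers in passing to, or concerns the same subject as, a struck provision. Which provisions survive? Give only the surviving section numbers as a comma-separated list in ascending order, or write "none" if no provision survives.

2, 3

Section 1 is struck. The whole of Section 4 is the payment deadline for the base rent, defined by reference to Section 1, so Section 4 cannot stand once Section 1 is removed. Section 5 operates only by reference to Section 4, so it falls with Section 4. Section 3 declares Section 1 and Section 4 mutually dependent; since one of them has fallen, all of them are of no effect. The remainder continues in force under Section 3. Section 2 and Section 3 remain in effect.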